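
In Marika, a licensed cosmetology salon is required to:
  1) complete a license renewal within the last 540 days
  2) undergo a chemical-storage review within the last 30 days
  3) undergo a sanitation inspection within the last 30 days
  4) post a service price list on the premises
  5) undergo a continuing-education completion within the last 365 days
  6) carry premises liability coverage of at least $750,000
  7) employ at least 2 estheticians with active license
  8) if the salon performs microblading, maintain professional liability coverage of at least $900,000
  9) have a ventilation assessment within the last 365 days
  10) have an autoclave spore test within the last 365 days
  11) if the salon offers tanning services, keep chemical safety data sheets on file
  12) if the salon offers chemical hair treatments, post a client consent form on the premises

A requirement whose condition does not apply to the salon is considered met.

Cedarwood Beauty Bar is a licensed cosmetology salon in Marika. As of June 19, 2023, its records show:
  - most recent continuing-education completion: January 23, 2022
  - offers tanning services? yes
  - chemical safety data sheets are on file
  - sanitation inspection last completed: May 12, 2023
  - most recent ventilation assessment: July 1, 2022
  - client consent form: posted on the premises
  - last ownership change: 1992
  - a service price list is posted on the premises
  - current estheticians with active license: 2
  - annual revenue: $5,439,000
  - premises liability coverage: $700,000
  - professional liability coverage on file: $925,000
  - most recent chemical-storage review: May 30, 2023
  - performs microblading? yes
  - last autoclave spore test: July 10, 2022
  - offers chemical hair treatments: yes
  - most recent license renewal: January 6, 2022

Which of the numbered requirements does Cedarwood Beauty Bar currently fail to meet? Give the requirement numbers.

3, 5, 6

1. license renewal 529 days ago vs limit 540 → met
2. chemical-storage review 20 days ago vs limit 30 → met
3. sanitation inspection 38 days ago vs limit 30 → not met
4. service price list present → met
5. continuing-education completion 512 days ago vs limit 365 → not met
6. premises liability coverage $700,000 < $750,000 → not met
7. estheticians with active license 2 ≥ 2 → met
8. condition 'performs microblading' holds; professional liability coverage $925,000 ≥ $900,000 → met
9. ventilation assessment 353 days ago vs limit 365 → met
10. autoclave spore test 344 days ago vs limit 365 → met
11. condition 'offers tanning services' holds; chemical safety data sheets present → met
12. condition 'offers chemical hair treatments' holds; client consent form present → met
Not met: 3, 5, 6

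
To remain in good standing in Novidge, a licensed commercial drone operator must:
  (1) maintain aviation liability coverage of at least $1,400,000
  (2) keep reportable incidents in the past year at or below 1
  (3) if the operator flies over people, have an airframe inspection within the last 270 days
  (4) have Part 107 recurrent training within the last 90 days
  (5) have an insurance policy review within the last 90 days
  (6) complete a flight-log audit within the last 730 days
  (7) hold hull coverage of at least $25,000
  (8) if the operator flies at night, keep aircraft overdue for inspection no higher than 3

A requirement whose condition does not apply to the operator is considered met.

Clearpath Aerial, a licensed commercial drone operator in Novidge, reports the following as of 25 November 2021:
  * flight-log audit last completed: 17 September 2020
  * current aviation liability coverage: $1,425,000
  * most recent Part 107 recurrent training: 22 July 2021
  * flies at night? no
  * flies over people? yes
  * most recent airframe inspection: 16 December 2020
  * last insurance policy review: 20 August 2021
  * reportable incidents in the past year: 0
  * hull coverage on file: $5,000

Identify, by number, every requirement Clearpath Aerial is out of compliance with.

3, 4, 5, 7

1. aviation liability coverage $1,425,000 ≥ $1,400,000 → met
2. reportable incidents in the past year 0 ≤ 1 → met
3. condition 'flies over people' holds; airframe inspection 344 days ago vs limit 270 → not met
4. Part 107 recurrent training 126 days ago vs limit 90 → not met
5. insurance policy review 97 days ago vs limit 90 → not met
6. flight-log audit 434 days ago vs limit 730 → met
7. hull coverage $5,000 < $25,000 → not met
8. condition 'flies at night' does not hold → requirement n/a → met
Not met: 3, 4, 5, 7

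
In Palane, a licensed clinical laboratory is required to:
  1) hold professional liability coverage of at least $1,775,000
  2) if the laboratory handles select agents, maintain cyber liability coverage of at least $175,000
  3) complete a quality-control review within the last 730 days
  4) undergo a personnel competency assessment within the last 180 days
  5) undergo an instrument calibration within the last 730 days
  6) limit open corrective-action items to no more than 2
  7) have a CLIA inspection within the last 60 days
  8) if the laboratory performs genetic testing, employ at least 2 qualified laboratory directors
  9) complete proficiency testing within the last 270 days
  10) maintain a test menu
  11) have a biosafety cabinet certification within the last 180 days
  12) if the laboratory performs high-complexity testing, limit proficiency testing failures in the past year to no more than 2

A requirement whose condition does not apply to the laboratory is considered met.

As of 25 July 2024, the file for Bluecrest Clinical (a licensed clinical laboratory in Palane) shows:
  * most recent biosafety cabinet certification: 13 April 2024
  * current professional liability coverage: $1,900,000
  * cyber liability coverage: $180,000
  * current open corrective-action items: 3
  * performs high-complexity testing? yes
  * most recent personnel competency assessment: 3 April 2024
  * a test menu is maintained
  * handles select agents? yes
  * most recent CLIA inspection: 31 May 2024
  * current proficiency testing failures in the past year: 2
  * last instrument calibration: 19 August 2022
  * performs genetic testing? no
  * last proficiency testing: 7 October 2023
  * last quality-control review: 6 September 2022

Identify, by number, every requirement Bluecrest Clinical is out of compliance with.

1. professional liability coverage $1,900,000 ≥ $1,775,000 → met
2. condition 'handles select agents' holds; cyber liability coverage $180,000 ≥ $175,000 → met
3. quality-control review 688 days ago vs limit 730 → met
4. personnel competency assessment 113 days ago vs limit 180 → met
5. instrument calibration 706 days ago vs limit 730 → met
6. open corrective-action items 3 > 2 → not met
7. CLIA inspection 55 days ago vs limit 60 → met
8. condition 'performs genetic testing' does not hold → requirement n/a → met
9. proficiency testing 292 days ago vs limit 270 → not met
10. test menu present → met
11. biosafety cabinet certification 103 days ago vs limit 180 → met
12. condition 'performs high-complexity testing' holds; proficiency testing failures in the past year 2 ≤ 2 → met
Not met: 6, 9

6, 9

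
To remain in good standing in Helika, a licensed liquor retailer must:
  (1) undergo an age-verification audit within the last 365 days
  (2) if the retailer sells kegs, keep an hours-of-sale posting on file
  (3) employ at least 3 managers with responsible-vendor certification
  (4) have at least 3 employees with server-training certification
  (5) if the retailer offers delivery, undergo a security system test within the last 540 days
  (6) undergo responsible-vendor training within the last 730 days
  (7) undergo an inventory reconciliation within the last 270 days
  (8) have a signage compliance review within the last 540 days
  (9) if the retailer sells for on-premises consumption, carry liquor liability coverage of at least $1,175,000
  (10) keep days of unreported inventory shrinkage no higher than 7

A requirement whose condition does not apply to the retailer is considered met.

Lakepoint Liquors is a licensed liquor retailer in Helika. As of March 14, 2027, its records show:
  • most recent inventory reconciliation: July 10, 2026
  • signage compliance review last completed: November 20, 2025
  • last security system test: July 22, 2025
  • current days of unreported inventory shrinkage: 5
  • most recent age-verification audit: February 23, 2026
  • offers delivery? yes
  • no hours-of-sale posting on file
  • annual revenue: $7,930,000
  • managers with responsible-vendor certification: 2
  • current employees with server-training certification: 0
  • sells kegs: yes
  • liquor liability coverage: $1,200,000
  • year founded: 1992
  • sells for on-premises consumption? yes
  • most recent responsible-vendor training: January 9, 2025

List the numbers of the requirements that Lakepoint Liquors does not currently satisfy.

1, 2, 3, 4, 5, 6

1. age-verification audit 384 days ago vs limit 365 → not met
2. condition 'sells kegs' holds; hours-of-sale posting absent → not met
3. managers with responsible-vendor certification 2 < 3 → not met
4. employees with server-training certification 0 < 3 → not met
5. condition 'offers delivery' holds; security system test 600 days ago vs limit 540 → not met
6. responsible-vendor training 794 days ago vs limit 730 → not met
7. inventory reconciliation 247 days ago vs limit 270 → met
8. signage compliance review 479 days ago vs limit 540 → met
9. condition 'sells for on-premises consumption' holds; liquor liability coverage $1,200,000 ≥ $1,175,000 → met
10. days of unreported inventory shrinkage 5 ≤ 7 → met
Not met: 1, 2, 3, 4, 5, 6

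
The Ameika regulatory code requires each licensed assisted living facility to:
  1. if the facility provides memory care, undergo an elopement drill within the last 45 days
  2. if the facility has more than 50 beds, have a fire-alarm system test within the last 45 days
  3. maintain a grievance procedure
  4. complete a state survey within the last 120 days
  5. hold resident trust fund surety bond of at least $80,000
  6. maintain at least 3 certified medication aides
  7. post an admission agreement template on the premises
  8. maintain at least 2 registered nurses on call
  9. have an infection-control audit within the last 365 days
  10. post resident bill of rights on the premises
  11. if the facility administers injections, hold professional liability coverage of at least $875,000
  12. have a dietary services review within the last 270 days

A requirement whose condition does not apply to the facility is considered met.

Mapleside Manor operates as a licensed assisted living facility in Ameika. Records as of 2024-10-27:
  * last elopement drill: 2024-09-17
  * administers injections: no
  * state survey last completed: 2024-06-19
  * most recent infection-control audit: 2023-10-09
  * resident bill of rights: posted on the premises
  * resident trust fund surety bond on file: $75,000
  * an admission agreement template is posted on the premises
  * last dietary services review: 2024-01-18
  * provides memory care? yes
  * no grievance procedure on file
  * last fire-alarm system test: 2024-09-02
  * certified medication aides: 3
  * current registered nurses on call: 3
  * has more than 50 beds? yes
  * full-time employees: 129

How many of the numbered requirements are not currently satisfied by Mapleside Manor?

6

1. condition 'provides memory care' holds; elopement drill 40 days ago vs limit 45 → met
2. condition 'has more than 50 beds' holds; fire-alarm system test 55 days ago vs limit 45 → not met
3. grievance procedure absent → not met
4. state survey 130 days ago vs limit 120 → not met
5. resident trust fund surety bond $75,000 < $80,000 → not met
6. certified medication aides 3 ≥ 3 → met
7. admission agreement template present → met
8. registered nurses on call 3 ≥ 2 → met
9. infection-control audit 384 days ago vs limit 365 → not met
10. resident bill of rights present → met
11. condition 'administers injections' does not hold → requirement n/a → met
12. dietary services review 283 days ago vs limit 270 → not met
Not met: 6 of 12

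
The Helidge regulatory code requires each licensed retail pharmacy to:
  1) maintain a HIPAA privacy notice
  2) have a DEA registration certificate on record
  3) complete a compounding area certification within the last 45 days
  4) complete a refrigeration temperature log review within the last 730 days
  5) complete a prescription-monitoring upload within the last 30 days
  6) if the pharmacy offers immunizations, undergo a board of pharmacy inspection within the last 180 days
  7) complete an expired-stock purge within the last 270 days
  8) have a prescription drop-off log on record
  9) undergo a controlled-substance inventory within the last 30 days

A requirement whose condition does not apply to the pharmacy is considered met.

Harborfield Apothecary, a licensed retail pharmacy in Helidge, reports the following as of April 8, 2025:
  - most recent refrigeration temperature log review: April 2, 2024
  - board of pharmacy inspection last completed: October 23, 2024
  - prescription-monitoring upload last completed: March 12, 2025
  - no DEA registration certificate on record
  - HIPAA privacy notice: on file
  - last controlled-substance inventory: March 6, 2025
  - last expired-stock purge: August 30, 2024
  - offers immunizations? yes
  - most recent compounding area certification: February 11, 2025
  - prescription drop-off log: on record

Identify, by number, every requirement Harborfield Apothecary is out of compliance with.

2, 3, 9

1. HIPAA privacy notice present → met
2. DEA registration certificate absent → not met
3. compounding area certification 56 days ago vs limit 45 → not met
4. refrigeration temperature log review 371 days ago vs limit 730 → met
5. prescription-monitoring upload 27 days ago vs limit 30 → met
6. condition 'offers immunizations' holds; board of pharmacy inspection 167 days ago vs limit 180 → met
7. expired-stock purge 221 days ago vs limit 270 → met
8. prescription drop-off log present → met
9. controlled-substance inventory 33 days ago vs limit 30 → not met
Not met: 2, 3, 9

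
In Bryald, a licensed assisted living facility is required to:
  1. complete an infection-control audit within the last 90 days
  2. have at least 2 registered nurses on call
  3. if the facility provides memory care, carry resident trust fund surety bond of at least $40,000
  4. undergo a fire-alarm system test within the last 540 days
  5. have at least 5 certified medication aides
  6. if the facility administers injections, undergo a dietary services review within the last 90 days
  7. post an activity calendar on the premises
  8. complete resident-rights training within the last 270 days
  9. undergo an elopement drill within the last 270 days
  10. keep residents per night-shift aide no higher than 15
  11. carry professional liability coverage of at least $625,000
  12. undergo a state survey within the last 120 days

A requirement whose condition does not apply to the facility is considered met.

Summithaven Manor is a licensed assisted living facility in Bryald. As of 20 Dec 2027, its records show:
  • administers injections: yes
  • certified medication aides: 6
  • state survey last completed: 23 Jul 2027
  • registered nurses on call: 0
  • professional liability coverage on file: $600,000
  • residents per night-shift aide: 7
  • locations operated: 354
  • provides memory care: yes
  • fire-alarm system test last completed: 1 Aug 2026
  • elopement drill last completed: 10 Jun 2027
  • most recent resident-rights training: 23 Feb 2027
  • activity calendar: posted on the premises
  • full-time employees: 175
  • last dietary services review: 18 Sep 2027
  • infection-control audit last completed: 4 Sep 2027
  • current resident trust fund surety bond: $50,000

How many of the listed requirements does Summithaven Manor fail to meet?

1. infection-control audit 107 days ago vs limit 90 → not met
2. registered nurses on call 0 < 2 → not met
3. condition 'provides memory care' holds; resident trust fund surety bond $50,000 ≥ $40,000 → met
4. fire-alarm system test 506 days ago vs limit 540 → met
5. certified medication aides 6 ≥ 5 → met
6. condition 'administers injections' holds; dietary services review 93 days ago vs limit 90 → not met
7. activity calendar present → met
8. resident-rights training 300 days ago vs limit 270 → not met
9. elopement drill 193 days ago vs limit 270 → met
10. residents per night-shift aide 7 ≤ 15 → met
11. professional liability coverage $600,000 < $625,000 → not met
12. state survey 150 days ago vs limit 120 → not met
Not met: 6 of 12

6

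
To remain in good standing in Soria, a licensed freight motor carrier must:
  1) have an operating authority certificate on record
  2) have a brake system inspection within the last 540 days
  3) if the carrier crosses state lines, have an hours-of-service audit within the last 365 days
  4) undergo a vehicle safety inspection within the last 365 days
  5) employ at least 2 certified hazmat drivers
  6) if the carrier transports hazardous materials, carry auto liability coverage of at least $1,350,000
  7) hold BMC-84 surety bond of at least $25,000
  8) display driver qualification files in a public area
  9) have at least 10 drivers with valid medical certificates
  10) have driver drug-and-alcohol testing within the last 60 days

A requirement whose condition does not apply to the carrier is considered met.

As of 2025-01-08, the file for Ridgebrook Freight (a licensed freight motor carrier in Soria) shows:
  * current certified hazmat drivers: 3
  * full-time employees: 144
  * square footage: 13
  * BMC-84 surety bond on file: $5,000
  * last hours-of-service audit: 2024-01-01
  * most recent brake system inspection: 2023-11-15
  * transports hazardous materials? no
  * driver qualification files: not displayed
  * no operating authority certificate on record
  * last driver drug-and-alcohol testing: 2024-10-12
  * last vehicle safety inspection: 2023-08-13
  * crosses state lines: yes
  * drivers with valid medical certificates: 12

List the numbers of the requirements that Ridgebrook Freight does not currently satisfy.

1, 3, 4, 7, 8, 10

1. operating authority certificate absent → not met
2. brake system inspection 420 days ago vs limit 540 → met
3. condition 'crosses state lines' holds; hours-of-service audit 373 days ago vs limit 365 → not met
4. vehicle safety inspection 514 days ago vs limit 365 → not met
5. certified hazmat drivers 3 ≥ 2 → met
6. condition 'transports hazardous materials' does not hold → requirement n/a → met
7. BMC-84 surety bond $5,000 < $25,000 → not met
8. driver qualification files absent → not met
9. drivers with valid medical certificates 12 ≥ 10 → met
10. driver drug-and-alcohol testing 88 days ago vs limit 60 → not met
Not met: 1, 3, 4, 7, 8, 10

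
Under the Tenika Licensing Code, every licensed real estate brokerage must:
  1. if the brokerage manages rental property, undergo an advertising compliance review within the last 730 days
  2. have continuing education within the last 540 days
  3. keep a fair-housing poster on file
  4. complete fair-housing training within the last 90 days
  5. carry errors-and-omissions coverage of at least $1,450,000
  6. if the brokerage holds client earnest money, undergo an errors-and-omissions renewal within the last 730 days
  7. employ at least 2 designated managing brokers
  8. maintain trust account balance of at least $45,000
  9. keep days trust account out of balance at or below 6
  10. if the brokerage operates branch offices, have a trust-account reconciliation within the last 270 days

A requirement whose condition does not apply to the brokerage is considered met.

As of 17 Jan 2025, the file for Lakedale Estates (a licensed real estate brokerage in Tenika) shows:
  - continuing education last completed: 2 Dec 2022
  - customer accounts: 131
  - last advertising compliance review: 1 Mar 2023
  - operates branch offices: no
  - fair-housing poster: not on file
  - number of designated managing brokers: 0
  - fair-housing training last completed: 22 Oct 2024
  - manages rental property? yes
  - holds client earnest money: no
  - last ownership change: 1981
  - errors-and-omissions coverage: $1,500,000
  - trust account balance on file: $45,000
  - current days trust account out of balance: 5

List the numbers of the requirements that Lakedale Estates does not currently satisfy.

2, 3, 7

1. condition 'manages rental property' holds; advertising compliance review 688 days ago vs limit 730 → met
2. continuing education 777 days ago vs limit 540 → not met
3. fair-housing poster absent → not met
4. fair-housing training 87 days ago vs limit 90 → met
5. errors-and-omissions coverage $1,500,000 ≥ $1,450,000 → met
6. condition 'holds client earnest money' does not hold → requirement n/a → met
7. designated managing brokers 0 < 2 → not met
8. trust account balance $45,000 ≥ $45,000 → met
9. days trust account out of balance 5 ≤ 6 → met
10. condition 'operates branch offices' does not hold → requirement n/a → met
Not met: 2, 3, 7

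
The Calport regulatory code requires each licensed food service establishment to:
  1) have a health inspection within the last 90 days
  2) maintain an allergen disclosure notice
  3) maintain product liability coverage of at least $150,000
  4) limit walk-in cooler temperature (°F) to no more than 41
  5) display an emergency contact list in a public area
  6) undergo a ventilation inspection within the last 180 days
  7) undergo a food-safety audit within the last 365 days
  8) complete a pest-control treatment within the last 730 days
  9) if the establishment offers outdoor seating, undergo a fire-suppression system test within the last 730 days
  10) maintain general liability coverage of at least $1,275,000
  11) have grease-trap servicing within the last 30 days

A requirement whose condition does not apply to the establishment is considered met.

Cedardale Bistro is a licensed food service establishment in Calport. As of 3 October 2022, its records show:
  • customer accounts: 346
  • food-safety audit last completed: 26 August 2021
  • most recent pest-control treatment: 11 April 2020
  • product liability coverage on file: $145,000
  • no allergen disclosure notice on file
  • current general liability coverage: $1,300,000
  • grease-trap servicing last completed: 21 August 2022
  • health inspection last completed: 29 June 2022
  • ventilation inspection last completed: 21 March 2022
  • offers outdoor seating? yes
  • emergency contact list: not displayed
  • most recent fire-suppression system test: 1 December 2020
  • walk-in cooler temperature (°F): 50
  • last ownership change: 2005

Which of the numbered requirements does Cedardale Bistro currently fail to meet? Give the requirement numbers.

1, 2, 3, 4, 5, 6, 7, 8, 11

1. health inspection 96 days ago vs limit 90 → not met
2. allergen disclosure notice absent → not met
3. product liability coverage $145,000 < $150,000 → not met
4. walk-in cooler temperature (°F) 50 > 41 → not met
5. emergency contact list absent → not met
6. ventilation inspection 196 days ago vs limit 180 → not met
7. food-safety audit 403 days ago vs limit 365 → not met
8. pest-control treatment 905 days ago vs limit 730 → not met
9. condition 'offers outdoor seating' holds; fire-suppression system test 671 days ago vs limit 730 → met
10. general liability coverage $1,300,000 ≥ $1,275,000 → met
11. grease-trap servicing 43 days ago vs limit 30 → not met
Not met: 1, 2, 3, 4, 5, 6, 7, 8, 11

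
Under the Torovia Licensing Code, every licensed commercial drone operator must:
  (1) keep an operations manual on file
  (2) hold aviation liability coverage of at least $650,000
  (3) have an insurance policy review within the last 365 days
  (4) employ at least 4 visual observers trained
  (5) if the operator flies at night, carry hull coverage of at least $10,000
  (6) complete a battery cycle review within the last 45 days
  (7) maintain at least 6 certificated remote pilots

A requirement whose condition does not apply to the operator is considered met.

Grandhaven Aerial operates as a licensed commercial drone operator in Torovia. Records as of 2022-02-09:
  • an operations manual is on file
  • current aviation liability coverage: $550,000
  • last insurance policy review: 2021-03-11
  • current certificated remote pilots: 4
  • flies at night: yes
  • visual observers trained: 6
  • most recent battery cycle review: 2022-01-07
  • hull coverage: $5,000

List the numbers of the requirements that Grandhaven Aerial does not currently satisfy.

1. operations manual present → met
2. aviation liability coverage $550,000 < $650,000 → not met
3. insurance policy review 335 days ago vs limit 365 → met
4. visual observers trained 6 ≥ 4 → met
5. condition 'flies at night' holds; hull coverage $5,000 < $10,000 → not met
6. battery cycle review 33 days ago vs limit 45 → met
7. certificated remote pilots 4 < 6 → not met
Not met: 2, 5, 7

2, 5, 7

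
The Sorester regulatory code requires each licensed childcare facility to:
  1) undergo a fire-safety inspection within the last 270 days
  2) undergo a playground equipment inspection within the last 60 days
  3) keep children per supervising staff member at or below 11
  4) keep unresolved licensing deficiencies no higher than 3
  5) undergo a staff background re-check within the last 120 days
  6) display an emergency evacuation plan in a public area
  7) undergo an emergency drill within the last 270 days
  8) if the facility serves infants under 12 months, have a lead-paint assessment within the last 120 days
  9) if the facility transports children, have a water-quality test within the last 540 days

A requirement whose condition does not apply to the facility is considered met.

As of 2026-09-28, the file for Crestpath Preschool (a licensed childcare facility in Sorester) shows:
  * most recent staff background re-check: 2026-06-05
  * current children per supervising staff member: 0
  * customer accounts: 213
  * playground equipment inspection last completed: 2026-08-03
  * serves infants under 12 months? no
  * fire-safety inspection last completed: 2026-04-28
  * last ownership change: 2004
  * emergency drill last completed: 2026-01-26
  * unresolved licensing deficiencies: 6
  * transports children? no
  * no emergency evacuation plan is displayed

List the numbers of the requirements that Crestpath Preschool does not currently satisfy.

1. fire-safety inspection 153 days ago vs limit 270 → met
2. playground equipment inspection 56 days ago vs limit 60 → met
3. children per supervising staff member 0 ≤ 11 → met
4. unresolved licensing deficiencies 6 > 3 → not met
5. staff background re-check 115 days ago vs limit 120 → met
6. emergency evacuation plan absent → not met
7. emergency drill 245 days ago vs limit 270 → met
8. condition 'serves infants under 12 months' does not hold → requirement n/a → met
9. condition 'transports children' does not hold → requirement n/a → met
Not met: 4, 6

4, 6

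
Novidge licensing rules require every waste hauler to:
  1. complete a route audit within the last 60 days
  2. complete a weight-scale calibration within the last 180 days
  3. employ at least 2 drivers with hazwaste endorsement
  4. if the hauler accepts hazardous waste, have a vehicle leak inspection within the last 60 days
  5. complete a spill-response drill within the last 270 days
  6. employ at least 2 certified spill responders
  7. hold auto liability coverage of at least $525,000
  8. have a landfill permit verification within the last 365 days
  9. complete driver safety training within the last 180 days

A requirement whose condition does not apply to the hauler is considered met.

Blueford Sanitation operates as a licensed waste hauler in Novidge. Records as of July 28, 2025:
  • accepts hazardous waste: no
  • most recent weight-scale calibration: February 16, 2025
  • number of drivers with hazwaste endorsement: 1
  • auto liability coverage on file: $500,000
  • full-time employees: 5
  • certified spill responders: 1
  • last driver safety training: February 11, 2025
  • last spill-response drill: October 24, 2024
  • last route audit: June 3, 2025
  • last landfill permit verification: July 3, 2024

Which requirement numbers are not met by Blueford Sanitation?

3, 5, 6, 7, 8

1. route audit 55 days ago vs limit 60 → met
2. weight-scale calibration 162 days ago vs limit 180 → met
3. drivers with hazwaste endorsement 1 < 2 → not met
4. condition 'accepts hazardous waste' does not hold → requirement n/a → met
5. spill-response drill 277 days ago vs limit 270 → not met
6. certified spill responders 1 < 2 → not met
7. auto liability coverage $500,000 < $525,000 → not met
8. landfill permit verification 390 days ago vs limit 365 → not met
9. driver safety training 167 days ago vs limit 180 → met
Not met: 3, 5, 6, 7, 8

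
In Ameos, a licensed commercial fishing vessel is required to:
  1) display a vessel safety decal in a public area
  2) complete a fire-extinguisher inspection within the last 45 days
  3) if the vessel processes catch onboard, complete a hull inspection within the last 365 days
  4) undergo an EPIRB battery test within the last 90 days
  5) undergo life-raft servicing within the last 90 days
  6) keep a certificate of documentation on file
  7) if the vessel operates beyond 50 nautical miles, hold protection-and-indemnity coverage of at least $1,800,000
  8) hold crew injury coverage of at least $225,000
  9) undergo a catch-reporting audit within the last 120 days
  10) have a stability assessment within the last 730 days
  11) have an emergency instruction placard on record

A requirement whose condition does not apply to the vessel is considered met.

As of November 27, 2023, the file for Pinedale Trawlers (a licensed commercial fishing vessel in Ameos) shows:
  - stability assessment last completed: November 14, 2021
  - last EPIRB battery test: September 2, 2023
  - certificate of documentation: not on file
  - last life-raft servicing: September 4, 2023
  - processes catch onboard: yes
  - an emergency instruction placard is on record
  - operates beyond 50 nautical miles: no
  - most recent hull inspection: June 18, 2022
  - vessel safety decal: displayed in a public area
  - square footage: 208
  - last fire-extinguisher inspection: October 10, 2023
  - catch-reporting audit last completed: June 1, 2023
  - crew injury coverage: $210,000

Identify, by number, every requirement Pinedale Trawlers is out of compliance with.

2, 3, 6, 8, 9, 10

1. vessel safety decal present → met
2. fire-extinguisher inspection 48 days ago vs limit 45 → not met
3. condition 'processes catch onboard' holds; hull inspection 527 days ago vs limit 365 → not met
4. EPIRB battery test 86 days ago vs limit 90 → met
5. life-raft servicing 84 days ago vs limit 90 → met
6. certificate of documentation absent → not met
7. condition 'operates beyond 50 nautical miles' does not hold → requirement n/a → met
8. crew injury coverage $210,000 < $225,000 → not met
9. catch-reporting audit 179 days ago vs limit 120 → not met
10. stability assessment 743 days ago vs limit 730 → not met
11. emergency instruction placard present → met
Not met: 2, 3, 6, 8, 9, 10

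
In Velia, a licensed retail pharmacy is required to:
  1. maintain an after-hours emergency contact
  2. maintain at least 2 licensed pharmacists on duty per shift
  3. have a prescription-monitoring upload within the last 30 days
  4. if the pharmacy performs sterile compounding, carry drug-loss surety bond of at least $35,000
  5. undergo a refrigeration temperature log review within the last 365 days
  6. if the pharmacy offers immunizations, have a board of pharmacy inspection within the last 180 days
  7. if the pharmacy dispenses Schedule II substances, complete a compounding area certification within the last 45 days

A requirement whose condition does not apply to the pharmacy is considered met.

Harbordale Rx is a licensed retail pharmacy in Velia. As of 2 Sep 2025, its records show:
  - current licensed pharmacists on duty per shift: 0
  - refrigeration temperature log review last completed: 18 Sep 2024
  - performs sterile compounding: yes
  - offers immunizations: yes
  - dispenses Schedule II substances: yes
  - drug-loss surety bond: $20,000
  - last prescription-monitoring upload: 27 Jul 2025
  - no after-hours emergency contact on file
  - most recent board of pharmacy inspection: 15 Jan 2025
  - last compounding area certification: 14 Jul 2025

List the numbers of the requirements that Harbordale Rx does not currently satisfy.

1, 2, 3, 4, 6, 7

1. after-hours emergency contact absent → not met
2. licensed pharmacists on duty per shift 0 < 2 → not met
3. prescription-monitoring upload 37 days ago vs limit 30 → not met
4. condition 'performs sterile compounding' holds; drug-loss surety bond $20,000 < $35,000 → not met
5. refrigeration temperature log review 349 days ago vs limit 365 → met
6. condition 'offers immunizations' holds; board of pharmacy inspection 230 days ago vs limit 180 → not met
7. condition 'dispenses Schedule II substances' holds; compounding area certification 50 days ago vs limit 45 → not met
Not met: 1, 2, 3, 4, 6, 7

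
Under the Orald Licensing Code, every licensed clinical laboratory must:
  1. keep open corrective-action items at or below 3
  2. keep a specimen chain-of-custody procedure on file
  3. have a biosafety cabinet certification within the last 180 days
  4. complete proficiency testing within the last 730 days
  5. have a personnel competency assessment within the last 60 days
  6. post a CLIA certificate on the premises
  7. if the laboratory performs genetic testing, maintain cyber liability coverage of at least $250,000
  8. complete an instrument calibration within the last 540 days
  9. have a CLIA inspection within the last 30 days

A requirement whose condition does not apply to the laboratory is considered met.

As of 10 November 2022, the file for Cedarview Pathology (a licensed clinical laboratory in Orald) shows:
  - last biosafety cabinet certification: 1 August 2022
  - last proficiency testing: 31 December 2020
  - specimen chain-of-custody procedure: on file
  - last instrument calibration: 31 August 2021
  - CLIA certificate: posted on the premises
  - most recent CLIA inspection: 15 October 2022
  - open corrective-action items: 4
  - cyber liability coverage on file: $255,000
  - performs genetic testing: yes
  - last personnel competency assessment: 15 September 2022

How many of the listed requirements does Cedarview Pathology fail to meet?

1. open corrective-action items 4 > 3 → not met
2. specimen chain-of-custody procedure present → met
3. biosafety cabinet certification 101 days ago vs limit 180 → met
4. proficiency testing 679 days ago vs limit 730 → met
5. personnel competency assessment 56 days ago vs limit 60 → met
6. CLIA certificate present → met
7. condition 'performs genetic testing' holds; cyber liability coverage $255,000 ≥ $250,000 → met
8. instrument calibration 436 days ago vs limit 540 → met
9. CLIA inspection 26 days ago vs limit 30 → met
Not met: 1 of 9

1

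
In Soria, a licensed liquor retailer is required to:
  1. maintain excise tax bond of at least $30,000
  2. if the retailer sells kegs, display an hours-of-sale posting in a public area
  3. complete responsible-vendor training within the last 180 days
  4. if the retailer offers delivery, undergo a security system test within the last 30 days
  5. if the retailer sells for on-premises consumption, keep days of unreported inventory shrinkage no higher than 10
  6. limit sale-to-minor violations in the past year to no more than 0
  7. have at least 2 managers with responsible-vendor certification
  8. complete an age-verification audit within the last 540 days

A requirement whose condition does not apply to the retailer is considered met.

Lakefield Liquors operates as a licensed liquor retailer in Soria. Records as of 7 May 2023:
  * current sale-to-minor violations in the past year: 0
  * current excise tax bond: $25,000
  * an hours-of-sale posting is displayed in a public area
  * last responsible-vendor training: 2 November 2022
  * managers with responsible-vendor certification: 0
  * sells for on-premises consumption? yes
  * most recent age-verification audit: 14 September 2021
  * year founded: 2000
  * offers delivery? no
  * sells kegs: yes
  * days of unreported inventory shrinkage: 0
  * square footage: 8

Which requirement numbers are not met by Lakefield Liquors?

1, 3, 7, 8

1. excise tax bond $25,000 < $30,000 → not met
2. condition 'sells kegs' holds; hours-of-sale posting present → met
3. responsible-vendor training 186 days ago vs limit 180 → not met
4. condition 'offers delivery' does not hold → requirement n/a → met
5. condition 'sells for on-premises consumption' holds; days of unreported inventory shrinkage 0 ≤ 10 → met
6. sale-to-minor violations in the past year 0 ≤ 0 → met
7. managers with responsible-vendor certification 0 < 2 → not met
8. age-verification audit 600 days ago vs limit 540 → not met
Not met: 1, 3, 7, 8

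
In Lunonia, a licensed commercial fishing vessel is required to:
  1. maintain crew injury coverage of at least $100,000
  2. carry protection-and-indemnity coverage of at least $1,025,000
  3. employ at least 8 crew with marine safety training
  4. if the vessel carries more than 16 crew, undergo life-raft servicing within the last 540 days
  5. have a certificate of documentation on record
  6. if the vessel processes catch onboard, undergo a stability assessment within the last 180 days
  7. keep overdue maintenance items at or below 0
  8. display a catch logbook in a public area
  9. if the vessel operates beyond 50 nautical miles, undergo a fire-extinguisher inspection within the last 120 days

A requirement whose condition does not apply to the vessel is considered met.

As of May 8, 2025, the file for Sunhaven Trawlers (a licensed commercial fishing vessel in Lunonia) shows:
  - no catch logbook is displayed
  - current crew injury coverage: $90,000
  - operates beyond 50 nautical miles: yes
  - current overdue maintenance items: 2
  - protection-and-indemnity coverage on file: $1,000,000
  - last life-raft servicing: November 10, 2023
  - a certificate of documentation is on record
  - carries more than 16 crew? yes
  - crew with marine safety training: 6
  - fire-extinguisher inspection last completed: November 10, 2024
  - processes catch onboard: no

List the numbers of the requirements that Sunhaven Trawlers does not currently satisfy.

1. crew injury coverage $90,000 < $100,000 → not met
2. protection-and-indemnity coverage $1,000,000 < $1,025,000 → not met
3. crew with marine safety training 6 < 8 → not met
4. condition 'carries more than 16 crew' holds; life-raft servicing 545 days ago vs limit 540 → not met
5. certificate of documentation present → met
6. condition 'processes catch onboard' does not hold → requirement n/a → met
7. overdue maintenance items 2 > 0 → not met
8. catch logbook absent → not met
9. condition 'operates beyond 50 nautical miles' holds; fire-extinguisher inspection 179 days ago vs limit 120 → not met
Not met: 1, 2, 3, 4, 7, 8, 9

1, 2, 3, 4, 7, 8, 9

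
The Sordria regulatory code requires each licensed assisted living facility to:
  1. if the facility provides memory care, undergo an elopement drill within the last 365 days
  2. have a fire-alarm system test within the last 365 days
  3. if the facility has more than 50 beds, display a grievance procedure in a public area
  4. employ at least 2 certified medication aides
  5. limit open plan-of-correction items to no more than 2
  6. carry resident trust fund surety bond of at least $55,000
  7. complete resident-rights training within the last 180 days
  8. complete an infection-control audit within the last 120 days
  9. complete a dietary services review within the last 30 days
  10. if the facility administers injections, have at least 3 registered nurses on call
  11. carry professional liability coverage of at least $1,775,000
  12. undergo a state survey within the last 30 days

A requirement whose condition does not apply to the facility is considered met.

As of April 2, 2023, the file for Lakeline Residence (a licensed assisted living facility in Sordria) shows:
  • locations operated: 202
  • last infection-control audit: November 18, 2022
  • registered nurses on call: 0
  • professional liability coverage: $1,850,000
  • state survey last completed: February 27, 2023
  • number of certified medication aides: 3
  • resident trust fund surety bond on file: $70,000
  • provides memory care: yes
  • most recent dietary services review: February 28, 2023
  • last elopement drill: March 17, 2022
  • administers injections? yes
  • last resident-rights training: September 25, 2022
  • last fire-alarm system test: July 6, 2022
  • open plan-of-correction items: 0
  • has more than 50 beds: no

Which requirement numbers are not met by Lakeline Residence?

1. condition 'provides memory care' holds; elopement drill 381 days ago vs limit 365 → not met
2. fire-alarm system test 270 days ago vs limit 365 → met
3. condition 'has more than 50 beds' does not hold → requirement n/a → met
4. certified medication aides 3 ≥ 2 → met
5. open plan-of-correction items 0 ≤ 2 → met
6. resident trust fund surety bond $70,000 ≥ $55,000 → met
7. resident-rights training 189 days ago vs limit 180 → not met
8. infection-control audit 135 days ago vs limit 120 → not met
9. dietary services review 33 days ago vs limit 30 → not met
10. condition 'administers injections' holds; registered nurses on call 0 < 3 → not met
11. professional liability coverage $1,850,000 ≥ $1,775,000 → met
12. state survey 34 days ago vs limit 30 → not met
Not met: 1, 7, 8, 9, 10, 12

1, 7, 8, 9, 10, 12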